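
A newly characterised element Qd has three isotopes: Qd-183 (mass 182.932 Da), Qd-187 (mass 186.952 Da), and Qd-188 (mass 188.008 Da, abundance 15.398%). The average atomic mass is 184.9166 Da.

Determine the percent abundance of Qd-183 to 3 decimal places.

54.677%

Let x and y be the fractions of Qd-183 and Qd-187. Then x + y = 1 − 0.15398 = 0.84602 and 182.932x + 186.952y = 184.9166 − 0.15398×188.008 = 155.96712816.
Substituting: 182.932x + 186.952(0.84602 − x) = 155.96712816
(182.932 − 186.952)x = -2.19800288  ⇒  x = 0.54677, y = 0.29925
Qd-183: 54.677%, Qd-187: 29.925%.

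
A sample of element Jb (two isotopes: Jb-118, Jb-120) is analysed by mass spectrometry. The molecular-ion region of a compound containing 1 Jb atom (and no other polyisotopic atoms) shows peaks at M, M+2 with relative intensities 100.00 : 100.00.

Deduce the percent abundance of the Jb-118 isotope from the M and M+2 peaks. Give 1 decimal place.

50.0%

Let p = fractional abundance of Jb-118. I(M+2)/I(M) = [C(1,1)·p^0·(1−p)] / p^1 = 1·(1−p)/p = 100.00/100.00 = 1.0000
(1−p)/p = 1.0000/1 = 1.0000  ⇒  p = 1/(1 + 1.0000) = 0.5000
Jb-118: 50.0%, Jb-120: 50.0%.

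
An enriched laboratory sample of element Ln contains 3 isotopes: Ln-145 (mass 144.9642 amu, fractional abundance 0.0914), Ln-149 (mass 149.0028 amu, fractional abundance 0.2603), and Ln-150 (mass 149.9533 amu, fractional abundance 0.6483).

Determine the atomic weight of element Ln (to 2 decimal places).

149.25 amu

The abundance-weighted mean is 0.0914 × 144.9642 + 0.2603 × 149.0028 + 0.6483 × 149.9533
= 13.24973 + 38.78543 + 97.21472 = 149.24988 amu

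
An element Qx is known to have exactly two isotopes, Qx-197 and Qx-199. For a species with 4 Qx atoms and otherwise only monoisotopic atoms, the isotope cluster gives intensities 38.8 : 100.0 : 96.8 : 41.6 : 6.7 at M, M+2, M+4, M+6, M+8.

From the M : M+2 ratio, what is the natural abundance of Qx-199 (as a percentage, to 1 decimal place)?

Let p = fractional abundance of Qx-197. I(M+2)/I(M) = [C(4,1)·p^3·(1−p)] / p^4 = 4·(1−p)/p = 100.0/38.8 = 2.5773
(1−p)/p = 2.5773/4 = 0.6443  ⇒  p = 1/(1 + 0.6443) = 0.6082
Qx-197: 60.8%, Qx-199: 39.2%.

39.2%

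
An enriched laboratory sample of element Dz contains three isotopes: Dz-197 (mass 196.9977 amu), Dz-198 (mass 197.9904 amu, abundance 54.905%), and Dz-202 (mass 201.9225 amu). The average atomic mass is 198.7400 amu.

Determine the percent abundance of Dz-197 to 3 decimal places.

The remaining 45.095% is split between Dz-197 (fraction x) and Dz-202 (fraction 0.45095 − x).
Substituting: 196.9977x + 201.9225(0.45095 − x) = 90.03337088
(196.9977 − 201.9225)x = -1.023580495  ⇒  x = 0.20784, y = 0.24311
Dz-197: 20.784%, Dz-202: 24.311%.

20.784%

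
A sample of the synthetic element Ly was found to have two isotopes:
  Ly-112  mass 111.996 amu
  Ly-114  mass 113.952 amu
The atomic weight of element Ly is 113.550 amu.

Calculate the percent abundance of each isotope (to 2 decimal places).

Let x be the fractional abundance of Ly-112; then Ly-114 has abundance 1 − x.
111.996·x + 113.952·(1 − x) = 113.550
(111.996 − 113.952)·x = 113.550 − 113.952
x = -0.402 / -1.956 = 0.20552 → 20.55% Ly-112, 79.45% Ly-114.

Ly-112: 20.55%, Ly-114: 79.45%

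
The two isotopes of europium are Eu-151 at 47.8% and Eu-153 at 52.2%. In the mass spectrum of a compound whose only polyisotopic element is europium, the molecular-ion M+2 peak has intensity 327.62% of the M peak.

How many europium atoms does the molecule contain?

The M+2/M ratio from n Eu atoms is n · q/p = n · 0.522/0.478.
n = 3.2762 × 0.478/0.522 = 3.00 ≈ 3

3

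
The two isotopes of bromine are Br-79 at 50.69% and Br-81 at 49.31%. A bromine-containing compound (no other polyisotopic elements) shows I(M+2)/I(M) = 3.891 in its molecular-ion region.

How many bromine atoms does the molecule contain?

4

For n independent Br atoms, I(M+2)/I(M) = n · (abundance Br-81) / (abundance Br-79) = n · 0.4931/0.5069.
n = 3.891 × 0.5069/0.4931 = 4.00 ≈ 4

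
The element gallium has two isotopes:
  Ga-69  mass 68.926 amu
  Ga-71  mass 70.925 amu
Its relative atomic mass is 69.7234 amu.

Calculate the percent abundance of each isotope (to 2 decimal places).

Ga-69: 60.11%, Ga-71: 39.89%

Let x be the fractional abundance of Ga-69; then Ga-71 has abundance 1 − x.
68.926·x + 70.925·(1 − x) = 69.7234
(68.926 − 70.925)·x = 69.7234 − 70.925
x = -1.2016 / -1.999 = 0.60110 → 60.11% Ga-69, 39.89% Ga-71.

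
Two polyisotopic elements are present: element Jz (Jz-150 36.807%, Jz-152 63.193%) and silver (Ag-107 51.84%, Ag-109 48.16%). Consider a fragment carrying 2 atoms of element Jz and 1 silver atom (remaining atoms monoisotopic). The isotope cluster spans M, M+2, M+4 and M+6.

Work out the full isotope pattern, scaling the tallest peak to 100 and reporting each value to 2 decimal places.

Element Jz pattern (n=2): 0.13547552 : 0.46518895 : 0.39933552
Silver pattern (n=1): 0.5184 : 0.4816
Convolve the two distributions (both contribute in 2-u steps):
  M: 0.13547552×0.5184 = 0.070231
  M+2: 0.13547552×0.4816 + 0.46518895×0.5184 = 0.306399
  M+4: 0.46518895×0.4816 + 0.39933552×0.5184 = 0.431051
  M+6: 0.39933552×0.4816 = 0.192320
Scale to base peak (0.431051) = 100: 16.29 : 71.08 : 100.00 : 44.62

16.29 : 71.08 : 100.00 : 44.62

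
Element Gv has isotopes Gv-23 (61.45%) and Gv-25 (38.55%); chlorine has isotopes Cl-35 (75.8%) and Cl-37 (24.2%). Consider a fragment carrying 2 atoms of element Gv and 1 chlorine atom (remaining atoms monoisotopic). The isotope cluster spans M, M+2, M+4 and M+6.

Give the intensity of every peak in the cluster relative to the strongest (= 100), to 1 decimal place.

Element Gv pattern (n=2): 0.37761025 : 0.4737795 : 0.14861025
Chlorine pattern (n=1): 0.7580 : 0.2420
Convolve the two distributions (both contribute in 2-u steps):
  M: 0.37761025×0.7580 = 0.286229
  M+2: 0.37761025×0.2420 + 0.4737795×0.7580 = 0.450507
  M+4: 0.4737795×0.2420 + 0.14861025×0.7580 = 0.227301
  M+6: 0.14861025×0.2420 = 0.035964
Scale to base peak (0.450507) = 100: 63.5 : 100.0 : 50.5 : 8.0

63.5 : 100.0 : 50.5 : 8.0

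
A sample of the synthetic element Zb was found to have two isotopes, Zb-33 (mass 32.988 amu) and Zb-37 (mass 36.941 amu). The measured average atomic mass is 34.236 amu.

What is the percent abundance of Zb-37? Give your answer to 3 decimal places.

31.571%

Writing the weighted mean with unknown fraction x of Zb-33:
32.988·x + 36.941·(1 − x) = 34.236
(32.988 − 36.941)·x = 34.236 − 36.941
x = -2.705 / -3.953 = 0.68429 → 68.429% Zb-33, 31.571% Zb-37.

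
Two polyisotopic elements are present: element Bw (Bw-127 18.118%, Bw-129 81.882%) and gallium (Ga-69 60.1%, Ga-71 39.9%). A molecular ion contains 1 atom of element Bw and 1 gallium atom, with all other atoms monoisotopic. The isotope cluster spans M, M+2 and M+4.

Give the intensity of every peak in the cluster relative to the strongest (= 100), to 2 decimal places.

Element Bw pattern (n=1): 0.18118 : 0.81882
Gallium pattern (n=1): 0.6010 : 0.3990
Convolve the two distributions (both contribute in 2-u steps):
  M: 0.18118×0.6010 = 0.108889
  M+2: 0.18118×0.3990 + 0.81882×0.6010 = 0.564402
  M+4: 0.81882×0.3990 = 0.326709
Scale to base peak (0.564402) = 100: 19.29 : 100.00 : 57.89

19.29 : 100.00 : 57.89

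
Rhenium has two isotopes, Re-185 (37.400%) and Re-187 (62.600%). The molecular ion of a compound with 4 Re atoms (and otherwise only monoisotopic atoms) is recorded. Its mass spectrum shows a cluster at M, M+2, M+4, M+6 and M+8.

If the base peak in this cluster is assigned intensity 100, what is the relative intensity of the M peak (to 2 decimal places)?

Binomial terms of (0.37400 + 0.62600)^4: M 0.0196, M+2 0.1310, M+4 0.3289, M+6 0.3670, M+8 0.1536 → M+6 is the base peak.
P(M+6) = C(4,3) × 0.37400^1 × 0.62600^3 = 4 × 0.3740 × 0.24531438 = 0.366990 (base)
P(M) = C(4,0) × 0.37400^4 × 0.62600^0 = 1 × 0.0195653 × 1.0000 = 0.019565
Relative intensity = 0.019565 / 0.366990 × 100 = 5.33

5.33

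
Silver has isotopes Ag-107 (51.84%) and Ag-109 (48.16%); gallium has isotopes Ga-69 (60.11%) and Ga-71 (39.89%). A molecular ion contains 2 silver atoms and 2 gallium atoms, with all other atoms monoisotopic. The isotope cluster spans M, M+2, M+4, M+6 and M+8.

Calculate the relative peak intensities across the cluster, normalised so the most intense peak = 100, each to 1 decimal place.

26.5 : 84.5 : 100.0 : 52.1 : 10.1

Silver pattern (n=2): 0.26873856 : 0.49932288 : 0.23193856
Gallium pattern (n=2): 0.36132121 : 0.47955758 : 0.15912121
Convolve the two distributions (both contribute in 2-u steps):
  M: 0.26873856×0.36132121 = 0.097101
  M+2: 0.26873856×0.47955758 + 0.49932288×0.36132121 = 0.309292
  M+4: 0.26873856×0.15912121 + 0.49932288×0.47955758 + 0.23193856×0.36132121 = 0.366020
  M+6: 0.49932288×0.15912121 + 0.23193856×0.47955758 = 0.190681
  M+8: 0.23193856×0.15912121 = 0.036906
Scale to base peak (0.366020) = 100: 26.5 : 84.5 : 100.0 : 52.1 : 10.1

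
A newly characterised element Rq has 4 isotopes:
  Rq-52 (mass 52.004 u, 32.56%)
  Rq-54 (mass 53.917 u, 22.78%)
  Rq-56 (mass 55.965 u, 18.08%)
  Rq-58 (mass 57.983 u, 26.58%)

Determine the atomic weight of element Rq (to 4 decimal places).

Average mass = Σ (abundance × isotope mass) = 0.3256 × 52.004 + 0.2278 × 53.917 + 0.1808 × 55.965 + 0.2658 × 57.983
= 16.93250 + 12.28229 + 10.11847 + 15.41188 = 54.74514 u

54.7451 u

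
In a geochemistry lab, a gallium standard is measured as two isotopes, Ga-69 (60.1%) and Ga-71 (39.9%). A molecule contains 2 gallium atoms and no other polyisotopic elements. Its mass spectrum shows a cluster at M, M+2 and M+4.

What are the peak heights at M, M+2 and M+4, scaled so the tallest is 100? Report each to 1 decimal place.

Each Ga atom is independently Ga-69 (p = 0.601) or Ga-71 (q = 0.399); the cluster is the binomial expansion (p + q)^2.
P(M) = 0.601^2 = 0.361201
P(M+2) = 2 × 0.601^1 × 0.399^1 = 0.479598
P(M+4) = 0.399^2 = 0.159201
The M+2 peak is largest (0.479598); scaling to 100 gives 75.3 : 100.0 : 33.2.

75.3 : 100.0 : 33.2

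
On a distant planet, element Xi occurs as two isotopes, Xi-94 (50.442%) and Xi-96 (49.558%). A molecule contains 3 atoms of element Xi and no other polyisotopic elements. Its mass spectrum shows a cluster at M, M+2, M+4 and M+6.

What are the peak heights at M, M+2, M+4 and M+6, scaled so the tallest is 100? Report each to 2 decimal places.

Each Xi atom is independently Xi-94 (p = 0.50442) or Xi-96 (q = 0.49558); the cluster is the binomial expansion (p + q)^3.
P(M) = 0.50442^3 = 0.128344
P(M+2) = 3 × 0.50442^2 × 0.49558^1 = 0.378285
P(M+4) = 3 × 0.50442^1 × 0.49558^2 = 0.371656
P(M+6) = 0.49558^3 = 0.121714
The M+2 peak is largest (0.378285); scaling to 100 gives 33.93 : 100.00 : 98.25 : 32.18.

33.93 : 100.00 : 98.25 : 32.18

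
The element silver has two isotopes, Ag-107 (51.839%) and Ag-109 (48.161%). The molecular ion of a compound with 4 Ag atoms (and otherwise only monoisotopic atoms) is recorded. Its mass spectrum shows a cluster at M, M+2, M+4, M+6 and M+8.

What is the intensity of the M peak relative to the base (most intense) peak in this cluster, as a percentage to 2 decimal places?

Term probabilities: M 0.0722, M+2 0.2684, M+4 0.3740, M+6 0.2316, M+8 0.0538. Base peak = M+4.
P(M+4) = C(4,2) × 0.51839^2 × 0.48161^2 = 6 × 0.26872819 × 0.23194819 = 0.373986 (base)
P(M) = C(4,0) × 0.51839^4 × 0.48161^0 = 1 × 0.07221484 × 1.0000 = 0.072215
Relative intensity = 0.072215 / 0.373986 × 100 = 19.31

19.31%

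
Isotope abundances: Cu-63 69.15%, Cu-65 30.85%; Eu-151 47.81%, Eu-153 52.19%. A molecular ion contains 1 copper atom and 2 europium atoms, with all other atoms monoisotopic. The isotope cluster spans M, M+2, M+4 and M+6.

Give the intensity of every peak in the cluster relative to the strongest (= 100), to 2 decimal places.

38.03 : 100.00 : 82.36 : 20.22

Copper pattern (n=1): 0.6915 : 0.3085
Europium pattern (n=2): 0.22857961 : 0.49904078 : 0.27237961
Convolve the two distributions (both contribute in 2-u steps):
  M: 0.6915×0.22857961 = 0.158063
  M+2: 0.6915×0.49904078 + 0.3085×0.22857961 = 0.415604
  M+4: 0.6915×0.27237961 + 0.3085×0.49904078 = 0.342305
  M+6: 0.3085×0.27237961 = 0.084029
Scale to base peak (0.415604) = 100: 38.03 : 100.00 : 82.36 : 20.22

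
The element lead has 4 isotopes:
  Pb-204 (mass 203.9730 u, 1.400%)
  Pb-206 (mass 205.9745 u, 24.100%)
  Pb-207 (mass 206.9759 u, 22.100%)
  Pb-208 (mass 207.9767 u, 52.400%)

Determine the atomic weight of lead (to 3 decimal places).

207.217 u

Ar = Σ fᵢ·mᵢ = 0.01400 × 203.9730 + 0.24100 × 205.9745 + 0.22100 × 206.9759 + 0.52400 × 207.9767
= 2.85562 + 49.63985 + 45.74167 + 108.97979 = 207.21693 u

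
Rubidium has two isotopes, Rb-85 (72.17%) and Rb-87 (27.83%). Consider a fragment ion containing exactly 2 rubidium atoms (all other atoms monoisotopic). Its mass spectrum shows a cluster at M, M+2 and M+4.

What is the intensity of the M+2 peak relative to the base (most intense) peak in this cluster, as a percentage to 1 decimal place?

77.1%

Binomial terms of (0.7217 + 0.2783)^2: M 0.5209, M+2 0.4017, M+4 0.0775 → M is the base peak.
P(M) = C(2,0) × 0.7217^2 × 0.2783^0 = 1 × 0.52085089 × 1.0000 = 0.520851 (base)
P(M+2) = C(2,1) × 0.7217^1 × 0.2783^1 = 2 × 0.7217 × 0.2783 = 0.401698
Relative intensity = 0.401698 / 0.520851 × 100 = 77.1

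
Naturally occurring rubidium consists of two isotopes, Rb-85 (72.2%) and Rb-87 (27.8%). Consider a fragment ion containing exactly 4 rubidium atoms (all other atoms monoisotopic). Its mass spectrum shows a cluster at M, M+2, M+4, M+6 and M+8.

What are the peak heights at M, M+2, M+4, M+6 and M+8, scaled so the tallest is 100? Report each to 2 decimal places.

Expanding (0.722 + 0.278)^4:
P(M) = 0.722^4 = 0.271737
P(M+2) = 4 × 0.722^3 × 0.278^1 = 0.418520
P(M+4) = 6 × 0.722^2 × 0.278^2 = 0.241721
P(M+6) = 4 × 0.722^1 × 0.278^3 = 0.062049
P(M+8) = 0.278^4 = 0.005973
The M+2 peak is largest (0.418520); scaling to 100 gives 64.93 : 100.00 : 57.76 : 14.83 : 1.43.

64.93 : 100.00 : 57.76 : 14.83 : 1.43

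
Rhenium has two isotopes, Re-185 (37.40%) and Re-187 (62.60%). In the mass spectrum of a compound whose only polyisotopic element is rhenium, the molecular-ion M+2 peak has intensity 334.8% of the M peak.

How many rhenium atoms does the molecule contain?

2

For n independent Re atoms, I(M+2)/I(M) = n · (abundance Re-187) / (abundance Re-185) = n · 0.6260/0.3740.
n = 3.348 × 0.3740/0.6260 = 2.00 ≈ 2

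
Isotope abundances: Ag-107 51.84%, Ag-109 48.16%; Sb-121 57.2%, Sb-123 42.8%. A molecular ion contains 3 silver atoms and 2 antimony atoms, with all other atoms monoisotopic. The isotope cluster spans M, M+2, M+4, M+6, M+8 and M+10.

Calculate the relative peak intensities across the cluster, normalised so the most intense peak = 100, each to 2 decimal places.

13.66 : 58.52 : 100.00 : 85.21 : 36.20 : 6.13

Silver pattern (n=3): 0.13931407 : 0.38827347 : 0.36071085 : 0.11170161
Antimony pattern (n=2): 0.327184 : 0.489632 : 0.183184
Convolve the two distributions (both contribute in 2-u steps):
  M: 0.13931407×0.327184 = 0.045581
  M+2: 0.13931407×0.489632 + 0.38827347×0.327184 = 0.195249
  M+4: 0.13931407×0.183184 + 0.38827347×0.489632 + 0.36071085×0.327184 = 0.333650
  M+6: 0.38827347×0.183184 + 0.36071085×0.489632 + 0.11170161×0.327184 = 0.284288
  M+8: 0.36071085×0.183184 + 0.11170161×0.489632 = 0.120769
  M+10: 0.11170161×0.183184 = 0.020462
Scale to base peak (0.333650) = 100: 13.66 : 58.52 : 100.00 : 85.21 : 36.20 : 6.13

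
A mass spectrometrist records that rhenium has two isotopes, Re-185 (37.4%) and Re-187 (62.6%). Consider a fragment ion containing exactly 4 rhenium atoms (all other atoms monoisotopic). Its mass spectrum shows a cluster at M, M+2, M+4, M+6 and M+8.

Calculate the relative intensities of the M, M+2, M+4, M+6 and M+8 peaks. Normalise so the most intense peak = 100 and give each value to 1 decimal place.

5.3 : 35.7 : 89.6 : 100.0 : 41.8

The 4 Re atoms are independent, so intensities follow the terms of (0.374 + 0.626)^4.
P(M) = 0.374^4 = 0.019565
P(M+2) = 4 × 0.374^3 × 0.626^1 = 0.130993
P(M+4) = 6 × 0.374^2 × 0.626^2 = 0.328884
P(M+6) = 4 × 0.374^1 × 0.626^3 = 0.366990
P(M+8) = 0.626^4 = 0.153567
The M+6 peak is largest (0.366990); scaling to 100 gives 5.3 : 35.7 : 89.6 : 100.0 : 41.8.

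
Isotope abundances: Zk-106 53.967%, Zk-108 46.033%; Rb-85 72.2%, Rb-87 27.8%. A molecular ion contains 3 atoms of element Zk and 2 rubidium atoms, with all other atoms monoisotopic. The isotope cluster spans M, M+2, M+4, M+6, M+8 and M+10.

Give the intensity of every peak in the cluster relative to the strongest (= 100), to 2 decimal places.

Element Zk pattern (n=3): 0.15717549 : 0.40220465 : 0.34307422 : 0.09754563
Rubidium pattern (n=2): 0.521284 : 0.401432 : 0.077284
Convolve the two distributions (both contribute in 2-u steps):
  M: 0.15717549×0.521284 = 0.081933
  M+2: 0.15717549×0.401432 + 0.40220465×0.521284 = 0.272758
  M+4: 0.15717549×0.077284 + 0.40220465×0.401432 + 0.34307422×0.521284 = 0.352444
  M+6: 0.40220465×0.077284 + 0.34307422×0.401432 + 0.09754563×0.521284 = 0.219654
  M+8: 0.34307422×0.077284 + 0.09754563×0.401432 = 0.065672
  M+10: 0.09754563×0.077284 = 0.007539
Scale to base peak (0.352444) = 100: 23.25 : 77.39 : 100.00 : 62.32 : 18.63 : 2.14

23.25 : 77.39 : 100.00 : 62.32 : 18.63 : 2.14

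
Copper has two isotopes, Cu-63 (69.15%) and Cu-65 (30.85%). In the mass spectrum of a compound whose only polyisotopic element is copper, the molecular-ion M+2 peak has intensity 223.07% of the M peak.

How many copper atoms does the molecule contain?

With n Cu atoms, P(M+2)/P(M) = C(n,1)·p^(n−1)q / p^n = n·q/p = n · 0.3085/0.6915.
n = 2.2307 × 0.6915/0.3085 = 5.00 ≈ 5

5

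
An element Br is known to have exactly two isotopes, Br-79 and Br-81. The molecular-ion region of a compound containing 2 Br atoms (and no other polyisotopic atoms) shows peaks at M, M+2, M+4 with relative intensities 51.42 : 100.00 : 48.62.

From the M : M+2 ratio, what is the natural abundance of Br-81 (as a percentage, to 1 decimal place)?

If p is the fraction of Br that is Br-79, then I(M+2)/I(M) = [C(2,1)·p^1·(1−p)] / p^2 = 2·(1−p)/p = 100.00/51.42 = 1.9448
(1−p)/p = 1.9448/2 = 0.9724  ⇒  p = 1/(1 + 0.9724) = 0.5070
Br-79: 50.7%, Br-81: 49.3%.

49.3%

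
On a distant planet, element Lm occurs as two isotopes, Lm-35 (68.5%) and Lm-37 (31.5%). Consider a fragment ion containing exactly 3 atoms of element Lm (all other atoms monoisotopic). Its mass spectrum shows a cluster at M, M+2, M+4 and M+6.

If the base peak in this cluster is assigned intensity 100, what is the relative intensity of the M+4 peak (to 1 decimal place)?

46.0

(0.685 + 0.315)^3 gives M 0.3214, M+2 0.4434, M+4 0.2039, M+6 0.0313; the largest is M+2.
P(M+2) = C(3,1) × 0.685^2 × 0.315^1 = 3 × 0.469225 × 0.3150 = 0.443418 (base)
P(M+4) = C(3,2) × 0.685^1 × 0.315^2 = 3 × 0.6850 × 0.099225 = 0.203907
Relative intensity = 0.203907 / 0.443418 × 100 = 46.0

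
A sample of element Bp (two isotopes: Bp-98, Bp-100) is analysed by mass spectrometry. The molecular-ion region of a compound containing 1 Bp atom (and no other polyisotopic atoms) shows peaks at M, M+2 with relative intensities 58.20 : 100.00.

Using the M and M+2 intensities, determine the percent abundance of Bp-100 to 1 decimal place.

63.2%

Let p = fractional abundance of Bp-98. I(M+2)/I(M) = [C(1,1)·p^0·(1−p)] / p^1 = 1·(1−p)/p = 100.00/58.20 = 1.7182
(1−p)/p = 1.7182/1 = 1.7182  ⇒  p = 1/(1 + 1.7182) = 0.3679
Bp-98: 36.8%, Bp-100: 63.2%.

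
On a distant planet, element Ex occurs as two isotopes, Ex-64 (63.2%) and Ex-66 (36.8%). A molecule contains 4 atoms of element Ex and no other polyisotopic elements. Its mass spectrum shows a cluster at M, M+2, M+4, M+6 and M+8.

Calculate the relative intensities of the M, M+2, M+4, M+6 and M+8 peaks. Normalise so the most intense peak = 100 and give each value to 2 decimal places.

42.93 : 100.00 : 87.34 : 33.90 : 4.94

Expanding (0.632 + 0.368)^4:
P(M) = 0.632^4 = 0.159540
P(M+2) = 4 × 0.632^3 × 0.368^1 = 0.371586
P(M+4) = 6 × 0.632^2 × 0.368^2 = 0.324550
P(M+6) = 4 × 0.632^1 × 0.368^3 = 0.125985
P(M+8) = 0.368^4 = 0.018340
The M+2 peak is largest (0.371586); scaling to 100 gives 42.93 : 100.00 : 87.34 : 33.90 : 4.94.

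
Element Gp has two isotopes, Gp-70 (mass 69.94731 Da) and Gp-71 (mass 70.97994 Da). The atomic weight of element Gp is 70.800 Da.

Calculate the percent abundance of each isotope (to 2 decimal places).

Gp-70: 17.43%, Gp-71: 82.57%

Writing the weighted mean with unknown fraction x of Gp-70:
69.94731·x + 70.97994·(1 − x) = 70.800
(69.94731 − 70.97994)·x = 70.800 − 70.97994
x = -0.17994 / -1.03263 = 0.17425 → 17.43% Gp-70, 82.57% Gp-71.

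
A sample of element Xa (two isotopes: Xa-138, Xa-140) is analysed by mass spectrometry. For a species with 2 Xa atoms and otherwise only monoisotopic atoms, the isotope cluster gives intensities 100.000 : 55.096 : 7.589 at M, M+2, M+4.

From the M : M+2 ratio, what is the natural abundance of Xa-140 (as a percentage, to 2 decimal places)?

If p is the fraction of Xa that is Xa-138, then I(M+2)/I(M) = [C(2,1)·p^1·(1−p)] / p^2 = 2·(1−p)/p = 55.096/100.000 = 0.5510
(1−p)/p = 0.5510/2 = 0.2755  ⇒  p = 1/(1 + 0.2755) = 0.7840
Xa-138: 78.40%, Xa-140: 21.60%.

21.60%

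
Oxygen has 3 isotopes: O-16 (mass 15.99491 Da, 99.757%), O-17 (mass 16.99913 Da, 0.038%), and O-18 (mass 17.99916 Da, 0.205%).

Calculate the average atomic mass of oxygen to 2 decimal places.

Weight each isotope mass by its fractional abundance: 0.99757 × 15.99491 + 0.00038 × 16.99913 + 0.00205 × 17.99916
= 15.956042 + 0.006460 + 0.036898 = 15.999400 Da

16.00 Da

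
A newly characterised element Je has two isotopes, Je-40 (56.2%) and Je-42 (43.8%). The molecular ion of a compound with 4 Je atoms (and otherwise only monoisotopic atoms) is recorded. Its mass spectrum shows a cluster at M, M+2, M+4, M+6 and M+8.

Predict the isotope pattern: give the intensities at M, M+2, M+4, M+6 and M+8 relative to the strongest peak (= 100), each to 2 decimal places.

Each Je atom is independently Je-40 (p = 0.562) or Je-42 (q = 0.438); the cluster is the binomial expansion (p + q)^4.
P(M) = 0.562^4 = 0.099757
P(M+2) = 4 × 0.562^3 × 0.438^1 = 0.310988
P(M+4) = 6 × 0.562^2 × 0.438^2 = 0.363557
P(M+6) = 4 × 0.562^1 × 0.438^3 = 0.188894
P(M+8) = 0.438^4 = 0.036804
The M+4 peak is largest (0.363557); scaling to 100 gives 27.44 : 85.54 : 100.00 : 51.96 : 10.12.

27.44 : 85.54 : 100.00 : 51.96 : 10.12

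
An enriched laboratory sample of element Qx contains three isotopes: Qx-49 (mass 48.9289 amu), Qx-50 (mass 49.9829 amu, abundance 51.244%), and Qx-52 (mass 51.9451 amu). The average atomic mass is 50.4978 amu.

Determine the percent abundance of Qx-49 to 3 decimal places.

The remaining 48.756% is split between Qx-49 (fraction x) and Qx-52 (fraction 0.48756 − x).
Substituting: 48.9289x + 51.9451(0.48756 − x) = 24.884562724
(48.9289 − 51.9451)x = -0.441790232  ⇒  x = 0.14647, y = 0.34109
Qx-49: 14.647%, Qx-52: 34.109%.

14.647%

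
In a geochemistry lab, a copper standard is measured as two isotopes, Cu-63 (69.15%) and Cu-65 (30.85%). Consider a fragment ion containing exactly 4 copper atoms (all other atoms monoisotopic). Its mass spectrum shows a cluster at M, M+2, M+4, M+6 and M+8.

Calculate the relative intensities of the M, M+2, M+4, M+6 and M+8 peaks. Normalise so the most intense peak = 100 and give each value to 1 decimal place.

56.0 : 100.0 : 66.9 : 19.9 : 2.2

The 4 Cu atoms are independent, so intensities follow the terms of (0.6915 + 0.3085)^4.
P(M) = 0.6915^4 = 0.228649
P(M+2) = 4 × 0.6915^3 × 0.3085^1 = 0.408030
P(M+4) = 6 × 0.6915^2 × 0.3085^2 = 0.273052
P(M+6) = 4 × 0.6915^1 × 0.3085^3 = 0.081212
P(M+8) = 0.3085^4 = 0.009058
The M+2 peak is largest (0.408030); scaling to 100 gives 56.0 : 100.0 : 66.9 : 19.9 : 2.2.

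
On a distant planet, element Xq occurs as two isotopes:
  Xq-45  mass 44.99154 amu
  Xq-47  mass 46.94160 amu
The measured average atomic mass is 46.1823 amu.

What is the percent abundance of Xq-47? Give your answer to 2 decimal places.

Let x be the fractional abundance of Xq-45; then Xq-47 has abundance 1 − x.
44.99154·x + 46.94160·(1 − x) = 46.1823
(44.99154 − 46.94160)·x = 46.1823 − 46.94160
x = -0.75930 / -1.95006 = 0.38937 → 38.94% Xq-45, 61.06% Xq-47.

61.06%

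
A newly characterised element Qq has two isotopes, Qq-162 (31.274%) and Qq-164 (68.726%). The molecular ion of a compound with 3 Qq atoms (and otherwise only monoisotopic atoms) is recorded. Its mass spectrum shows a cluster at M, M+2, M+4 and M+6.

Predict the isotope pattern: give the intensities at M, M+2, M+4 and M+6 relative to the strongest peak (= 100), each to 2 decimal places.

6.90 : 45.51 : 100.00 : 73.25

Each Qq atom is independently Qq-162 (p = 0.31274) or Qq-164 (q = 0.68726); the cluster is the binomial expansion (p + q)^3.
P(M) = 0.31274^3 = 0.030588
P(M+2) = 3 × 0.31274^2 × 0.68726^1 = 0.201655
P(M+4) = 3 × 0.31274^1 × 0.68726^2 = 0.443146
P(M+6) = 0.68726^3 = 0.324611
The M+4 peak is largest (0.443146); scaling to 100 gives 6.90 : 45.51 : 100.00 : 73.25.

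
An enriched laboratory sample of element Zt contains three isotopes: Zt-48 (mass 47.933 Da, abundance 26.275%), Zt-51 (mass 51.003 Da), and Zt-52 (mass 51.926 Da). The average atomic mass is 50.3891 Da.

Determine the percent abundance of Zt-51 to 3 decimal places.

Let x and y be the fractions of Zt-51 and Zt-52. Then x + y = 1 − 0.26275 = 0.73725 and 51.003x + 51.926y = 50.3891 − 0.26275×47.933 = 37.79470425.
Substituting: 51.003x + 51.926(0.73725 − x) = 37.79470425
(51.003 − 51.926)x = -0.48773925  ⇒  x = 0.52843, y = 0.20882
Zt-51: 52.843%, Zt-52: 20.882%.

52.843%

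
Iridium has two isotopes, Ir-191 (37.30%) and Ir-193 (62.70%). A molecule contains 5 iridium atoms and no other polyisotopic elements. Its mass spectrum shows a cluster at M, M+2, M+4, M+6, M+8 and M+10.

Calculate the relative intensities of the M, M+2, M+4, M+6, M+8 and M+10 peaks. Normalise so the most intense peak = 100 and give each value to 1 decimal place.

2.1 : 17.7 : 59.5 : 100.0 : 84.0 : 28.3

The 5 Ir atoms are independent, so intensities follow the terms of (0.3730 + 0.6270)^5.
P(M) = 0.3730^5 = 0.007220
P(M+2) = 5 × 0.3730^4 × 0.6270^1 = 0.060684
P(M+4) = 10 × 0.3730^3 × 0.6270^2 = 0.204015
P(M+6) = 10 × 0.3730^2 × 0.6270^3 = 0.342942
P(M+8) = 5 × 0.3730^1 × 0.6270^4 = 0.288237
P(M+10) = 0.6270^5 = 0.096903
The M+6 peak is largest (0.342942); scaling to 100 gives 2.1 : 17.7 : 59.5 : 100.0 : 84.0 : 28.3.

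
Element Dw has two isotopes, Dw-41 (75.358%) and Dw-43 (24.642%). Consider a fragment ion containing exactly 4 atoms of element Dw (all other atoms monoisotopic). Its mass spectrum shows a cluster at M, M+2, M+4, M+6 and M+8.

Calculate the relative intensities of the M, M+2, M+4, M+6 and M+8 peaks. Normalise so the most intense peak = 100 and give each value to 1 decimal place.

76.5 : 100.0 : 49.0 : 10.7 : 0.9

Expanding (0.75358 + 0.24642)^4:
P(M) = 0.75358^4 = 0.322491
P(M+2) = 4 × 0.75358^3 × 0.24642^1 = 0.421817
P(M+4) = 6 × 0.75358^2 × 0.24642^2 = 0.206901
P(M+6) = 4 × 0.75358^1 × 0.24642^3 = 0.045104
P(M+8) = 0.24642^4 = 0.003687
The M+2 peak is largest (0.421817); scaling to 100 gives 76.5 : 100.0 : 49.0 : 10.7 : 0.9.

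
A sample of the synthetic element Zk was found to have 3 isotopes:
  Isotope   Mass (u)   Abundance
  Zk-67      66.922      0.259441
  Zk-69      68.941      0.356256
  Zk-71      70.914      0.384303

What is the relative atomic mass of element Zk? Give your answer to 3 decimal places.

69.175 u

Weight each isotope mass by its fractional abundance: 0.259441 × 66.922 + 0.356256 × 68.941 + 0.384303 × 70.914
= 17.3623 + 24.5606 + 27.2525 = 69.1754 u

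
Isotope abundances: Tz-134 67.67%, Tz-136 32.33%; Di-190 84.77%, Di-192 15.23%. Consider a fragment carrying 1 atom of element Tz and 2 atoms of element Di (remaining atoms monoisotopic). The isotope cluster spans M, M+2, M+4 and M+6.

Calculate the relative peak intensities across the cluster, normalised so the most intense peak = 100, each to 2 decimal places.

Element Tz pattern (n=1): 0.6767 : 0.3233
Element Di pattern (n=2): 0.71859529 : 0.25820942 : 0.02319529
Convolve the two distributions (both contribute in 2-u steps):
  M: 0.6767×0.71859529 = 0.486273
  M+2: 0.6767×0.25820942 + 0.3233×0.71859529 = 0.407052
  M+4: 0.6767×0.02319529 + 0.3233×0.25820942 = 0.099175
  M+6: 0.3233×0.02319529 = 0.007499
Scale to base peak (0.486273) = 100: 100.00 : 83.71 : 20.39 : 1.54

100.00 : 83.71 : 20.39 : 1.54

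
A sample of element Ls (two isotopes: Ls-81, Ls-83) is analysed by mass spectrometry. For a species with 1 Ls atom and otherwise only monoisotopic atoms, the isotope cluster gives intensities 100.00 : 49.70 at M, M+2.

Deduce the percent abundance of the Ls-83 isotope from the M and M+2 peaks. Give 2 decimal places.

33.20%

If p is the fraction of Ls that is Ls-81, then I(M+2)/I(M) = [C(1,1)·p^0·(1−p)] / p^1 = 1·(1−p)/p = 49.70/100.00 = 0.4970
(1−p)/p = 0.4970/1 = 0.4970  ⇒  p = 1/(1 + 0.4970) = 0.6680
Ls-81: 66.80%, Ls-83: 33.20%.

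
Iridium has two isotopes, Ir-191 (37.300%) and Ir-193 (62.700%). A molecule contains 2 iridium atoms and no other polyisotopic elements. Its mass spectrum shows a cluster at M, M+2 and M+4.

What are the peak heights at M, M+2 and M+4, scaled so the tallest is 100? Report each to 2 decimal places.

29.74 : 100.00 : 84.05

Each Ir atom is independently Ir-191 (p = 0.37300) or Ir-193 (q = 0.62700); the cluster is the binomial expansion (p + q)^2.
P(M) = 0.37300^2 = 0.139129
P(M+2) = 2 × 0.37300^1 × 0.62700^1 = 0.467742
P(M+4) = 0.62700^2 = 0.393129
The M+2 peak is largest (0.467742); scaling to 100 gives 29.74 : 100.00 : 84.05.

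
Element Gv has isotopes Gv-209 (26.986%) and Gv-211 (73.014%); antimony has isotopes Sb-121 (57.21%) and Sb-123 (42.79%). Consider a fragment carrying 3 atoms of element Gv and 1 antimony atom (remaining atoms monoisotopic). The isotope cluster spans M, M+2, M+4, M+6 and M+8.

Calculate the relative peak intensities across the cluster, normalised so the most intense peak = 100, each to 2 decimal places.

2.76 : 24.47 : 77.37 : 100.00 : 40.89

Element Gv pattern (n=3): 0.0196524 : 0.15951607 : 0.43159068 : 0.38924086
Antimony pattern (n=1): 0.5721 : 0.4279
Convolve the two distributions (both contribute in 2-u steps):
  M: 0.0196524×0.5721 = 0.011243
  M+2: 0.0196524×0.4279 + 0.15951607×0.5721 = 0.099668
  M+4: 0.15951607×0.4279 + 0.43159068×0.5721 = 0.315170
  M+6: 0.43159068×0.4279 + 0.38924086×0.5721 = 0.407362
  M+8: 0.38924086×0.4279 = 0.166556
Scale to base peak (0.407362) = 100: 2.76 : 24.47 : 77.37 : 100.00 : 40.89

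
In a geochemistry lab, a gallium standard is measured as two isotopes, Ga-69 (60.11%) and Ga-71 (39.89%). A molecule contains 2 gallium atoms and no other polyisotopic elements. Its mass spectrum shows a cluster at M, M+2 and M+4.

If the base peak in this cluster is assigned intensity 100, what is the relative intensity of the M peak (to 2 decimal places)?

(0.6011 + 0.3989)^2 gives M 0.3613, M+2 0.4796, M+4 0.1591; the largest is M+2.
P(M+2) = C(2,1) × 0.6011^1 × 0.3989^1 = 2 × 0.6011 × 0.3989 = 0.479558 (base)
P(M) = C(2,0) × 0.6011^2 × 0.3989^0 = 1 × 0.36132121 × 1.0000 = 0.361321
Relative intensity = 0.361321 / 0.479558 × 100 = 75.34

75.34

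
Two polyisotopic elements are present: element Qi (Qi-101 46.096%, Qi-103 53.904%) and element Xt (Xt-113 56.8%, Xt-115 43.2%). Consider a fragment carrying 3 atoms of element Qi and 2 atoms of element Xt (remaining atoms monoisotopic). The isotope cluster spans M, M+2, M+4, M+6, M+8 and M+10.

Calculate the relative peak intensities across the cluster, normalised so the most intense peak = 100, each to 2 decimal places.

Element Qi pattern (n=3): 0.09794668 : 0.34361232 : 0.40181531 : 0.15662568
Element Xt pattern (n=2): 0.322624 : 0.490752 : 0.186624
Convolve the two distributions (both contribute in 2-u steps):
  M: 0.09794668×0.322624 = 0.031600
  M+2: 0.09794668×0.490752 + 0.34361232×0.322624 = 0.158925
  M+4: 0.09794668×0.186624 + 0.34361232×0.490752 + 0.40181531×0.322624 = 0.316543
  M+6: 0.34361232×0.186624 + 0.40181531×0.490752 + 0.15662568×0.322624 = 0.311849
  M+8: 0.40181531×0.186624 + 0.15662568×0.490752 = 0.151853
  M+10: 0.15662568×0.186624 = 0.029230
Scale to base peak (0.316543) = 100: 9.98 : 50.21 : 100.00 : 98.52 : 47.97 : 9.23

9.98 : 50.21 : 100.00 : 98.52 : 47.97 : 9.23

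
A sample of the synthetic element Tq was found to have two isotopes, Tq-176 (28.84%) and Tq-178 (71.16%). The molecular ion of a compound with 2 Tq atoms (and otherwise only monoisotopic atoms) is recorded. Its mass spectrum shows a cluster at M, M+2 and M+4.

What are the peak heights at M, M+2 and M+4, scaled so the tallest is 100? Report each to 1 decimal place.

The 2 Tq atoms are independent, so intensities follow the terms of (0.2884 + 0.7116)^2.
P(M) = 0.2884^2 = 0.083175
P(M+2) = 2 × 0.2884^1 × 0.7116^1 = 0.410451
P(M+4) = 0.7116^2 = 0.506375
The M+4 peak is largest (0.506375); scaling to 100 gives 16.4 : 81.1 : 100.0.

16.4 : 81.1 : 100.0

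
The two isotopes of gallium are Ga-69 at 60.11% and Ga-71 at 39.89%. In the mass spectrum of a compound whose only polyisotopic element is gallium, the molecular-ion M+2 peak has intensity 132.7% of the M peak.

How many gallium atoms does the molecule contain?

2

With n Ga atoms, P(M+2)/P(M) = C(n,1)·p^(n−1)q / p^n = n·q/p = n · 0.3989/0.6011.
n = 1.327 × 0.6011/0.3989 = 2.00 ≈ 2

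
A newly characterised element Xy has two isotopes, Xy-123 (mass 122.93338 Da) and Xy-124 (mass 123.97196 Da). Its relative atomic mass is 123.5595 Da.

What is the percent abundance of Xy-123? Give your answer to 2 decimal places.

39.71%

Let x be the fractional abundance of Xy-123; then Xy-124 has abundance 1 − x.
122.93338·x + 123.97196·(1 − x) = 123.5595
(122.93338 − 123.97196)·x = 123.5595 − 123.97196
x = -0.41246 / -1.03858 = 0.39714 → 39.71% Xy-123, 60.29% Xy-124.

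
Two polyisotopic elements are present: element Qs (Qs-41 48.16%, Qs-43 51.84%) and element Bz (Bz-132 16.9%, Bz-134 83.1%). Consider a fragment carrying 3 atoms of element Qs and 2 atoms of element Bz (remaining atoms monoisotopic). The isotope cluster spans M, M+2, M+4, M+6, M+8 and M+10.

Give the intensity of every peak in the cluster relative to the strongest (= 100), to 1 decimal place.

0.9 : 11.5 : 52.3 : 100.0 : 84.8 : 26.6

Element Qs pattern (n=3): 0.11170161 : 0.36071085 : 0.38827347 : 0.13931407
Element Bz pattern (n=2): 0.028561 : 0.280878 : 0.690561
Convolve the two distributions (both contribute in 2-u steps):
  M: 0.11170161×0.028561 = 0.003190
  M+2: 0.11170161×0.280878 + 0.36071085×0.028561 = 0.041677
  M+4: 0.11170161×0.690561 + 0.36071085×0.280878 + 0.38827347×0.028561 = 0.189542
  M+6: 0.36071085×0.690561 + 0.38827347×0.280878 + 0.13931407×0.028561 = 0.362129
  M+8: 0.38827347×0.690561 + 0.13931407×0.280878 = 0.307257
  M+10: 0.13931407×0.690561 = 0.096205
Scale to base peak (0.362129) = 100: 0.9 : 11.5 : 52.3 : 100.0 : 84.8 : 26.6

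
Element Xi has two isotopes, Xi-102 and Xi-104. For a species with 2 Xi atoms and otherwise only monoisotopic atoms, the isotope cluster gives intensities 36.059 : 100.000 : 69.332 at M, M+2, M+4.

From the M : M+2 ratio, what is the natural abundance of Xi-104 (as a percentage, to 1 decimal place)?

58.1%

Write p for the Xi-102 fraction. I(M+2)/I(M) = [C(2,1)·p^1·(1−p)] / p^2 = 2·(1−p)/p = 100.000/36.059 = 2.7732
(1−p)/p = 2.7732/2 = 1.3866  ⇒  p = 1/(1 + 1.3866) = 0.4190
Xi-102: 41.9%, Xi-104: 58.1%.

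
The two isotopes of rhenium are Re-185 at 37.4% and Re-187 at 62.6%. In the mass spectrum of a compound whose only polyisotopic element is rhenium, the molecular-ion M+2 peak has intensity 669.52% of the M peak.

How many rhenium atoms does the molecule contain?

The M+2/M ratio from n Re atoms is n · q/p = n · 0.626/0.374.
n = 6.6952 × 0.374/0.626 = 4.00 ≈ 4

4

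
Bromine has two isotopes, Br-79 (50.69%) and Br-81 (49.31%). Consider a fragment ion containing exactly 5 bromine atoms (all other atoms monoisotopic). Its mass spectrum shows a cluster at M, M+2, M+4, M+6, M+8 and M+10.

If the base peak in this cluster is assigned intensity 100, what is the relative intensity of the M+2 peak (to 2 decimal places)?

51.40

(0.5069 + 0.4931)^5 gives M 0.0335, M+2 0.1628, M+4 0.3167, M+6 0.3081, M+8 0.1498, M+10 0.0292; the largest is M+4.
P(M+4) = C(5,2) × 0.5069^3 × 0.4931^2 = 10 × 0.13024674 × 0.24314761 = 0.316692 (base)
P(M+2) = C(5,1) × 0.5069^4 × 0.4931^1 = 5 × 0.06602207 × 0.4931 = 0.162777
Relative intensity = 0.162777 / 0.316692 × 100 = 51.40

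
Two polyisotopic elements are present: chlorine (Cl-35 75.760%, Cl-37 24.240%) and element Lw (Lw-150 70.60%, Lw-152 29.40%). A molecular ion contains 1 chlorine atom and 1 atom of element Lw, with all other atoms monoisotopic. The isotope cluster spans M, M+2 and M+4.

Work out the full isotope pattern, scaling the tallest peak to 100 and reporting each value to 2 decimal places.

Chlorine pattern (n=1): 0.7576 : 0.2424
Element Lw pattern (n=1): 0.7060 : 0.2940
Convolve the two distributions (both contribute in 2-u steps):
  M: 0.7576×0.7060 = 0.534866
  M+2: 0.7576×0.2940 + 0.2424×0.7060 = 0.393869
  M+4: 0.2424×0.2940 = 0.071266
Scale to base peak (0.534866) = 100: 100.00 : 73.64 : 13.32

100.00 : 73.64 : 13.32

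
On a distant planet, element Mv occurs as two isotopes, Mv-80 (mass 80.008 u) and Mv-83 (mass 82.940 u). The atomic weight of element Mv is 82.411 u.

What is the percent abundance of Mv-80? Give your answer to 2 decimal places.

Writing the weighted mean with unknown fraction x of Mv-80:
80.008·x + 82.940·(1 − x) = 82.411
(80.008 − 82.940)·x = 82.411 − 82.940
x = -0.529 / -2.932 = 0.18042 → 18.04% Mv-80, 81.96% Mv-83.

18.04%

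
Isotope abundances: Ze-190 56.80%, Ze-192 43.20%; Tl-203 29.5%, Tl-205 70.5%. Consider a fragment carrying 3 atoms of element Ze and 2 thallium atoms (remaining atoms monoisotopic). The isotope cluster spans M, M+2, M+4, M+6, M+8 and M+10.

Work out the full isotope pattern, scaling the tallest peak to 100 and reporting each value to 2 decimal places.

Element Ze pattern (n=3): 0.18325043 : 0.4181207 : 0.3180073 : 0.08062157
Thallium pattern (n=2): 0.087025 : 0.41595 : 0.497025
Convolve the two distributions (both contribute in 2-u steps):
  M: 0.18325043×0.087025 = 0.015947
  M+2: 0.18325043×0.41595 + 0.4181207×0.087025 = 0.112610
  M+4: 0.18325043×0.497025 + 0.4181207×0.41595 + 0.3180073×0.087025 = 0.292672
  M+6: 0.4181207×0.497025 + 0.3180073×0.41595 + 0.08062157×0.087025 = 0.347108
  M+8: 0.3180073×0.497025 + 0.08062157×0.41595 = 0.191592
  M+10: 0.08062157×0.497025 = 0.040071
Scale to base peak (0.347108) = 100: 4.59 : 32.44 : 84.32 : 100.00 : 55.20 : 11.54

4.59 : 32.44 : 84.32 : 100.00 : 55.20 : 11.54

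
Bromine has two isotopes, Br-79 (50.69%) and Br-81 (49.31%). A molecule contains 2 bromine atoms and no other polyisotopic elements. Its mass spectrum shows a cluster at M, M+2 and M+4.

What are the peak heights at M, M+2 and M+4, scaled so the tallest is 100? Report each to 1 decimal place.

51.4 : 100.0 : 48.6

The 2 Br atoms are independent, so intensities follow the terms of (0.5069 + 0.4931)^2.
P(M) = 0.5069^2 = 0.256948
P(M+2) = 2 × 0.5069^1 × 0.4931^1 = 0.499905
P(M+4) = 0.4931^2 = 0.243148
The M+2 peak is largest (0.499905); scaling to 100 gives 51.4 : 100.0 : 48.6.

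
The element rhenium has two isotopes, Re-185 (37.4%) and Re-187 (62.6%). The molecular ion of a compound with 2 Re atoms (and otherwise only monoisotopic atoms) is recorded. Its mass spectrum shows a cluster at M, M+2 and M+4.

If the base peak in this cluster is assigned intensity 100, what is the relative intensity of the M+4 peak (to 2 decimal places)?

(0.374 + 0.626)^2 gives M 0.1399, M+2 0.4682, M+4 0.3919; the largest is M+2.
P(M+2) = C(2,1) × 0.374^1 × 0.626^1 = 2 × 0.3740 × 0.6260 = 0.468248 (base)
P(M+4) = C(2,2) × 0.374^0 × 0.626^2 = 1 × 1.0000 × 0.391876 = 0.391876
Relative intensity = 0.391876 / 0.468248 × 100 = 83.69

83.69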